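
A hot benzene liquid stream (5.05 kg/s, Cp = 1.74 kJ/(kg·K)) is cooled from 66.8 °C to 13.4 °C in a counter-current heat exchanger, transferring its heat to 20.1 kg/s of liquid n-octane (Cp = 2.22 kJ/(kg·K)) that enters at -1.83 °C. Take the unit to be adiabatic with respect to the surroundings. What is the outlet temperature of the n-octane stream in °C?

T_c,out = 8.69 °C

Heat released by hot stream: Q = 5.05 × 1.74 × (66.8 − 13.4) = 469.23 kJ/s
Energy balance on cold side (adiabatic exchanger): Q = ṁ_c·Cp_c·(T_c,out − T_c,in)
T_c,out = -1.83 + 469.23/(20.1 × 2.22) = 8.6856 °C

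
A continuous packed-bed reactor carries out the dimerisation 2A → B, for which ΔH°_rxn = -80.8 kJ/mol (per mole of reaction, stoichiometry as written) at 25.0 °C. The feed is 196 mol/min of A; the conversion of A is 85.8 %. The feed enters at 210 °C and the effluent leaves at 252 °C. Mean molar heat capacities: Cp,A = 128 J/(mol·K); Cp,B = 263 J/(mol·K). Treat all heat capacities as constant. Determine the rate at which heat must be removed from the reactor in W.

Extent of reaction ξ = 0.858 × 196 / 2 = 84.084 mol/min
Reaction term: ξ·ΔH°_rxn = 84.084 × -80.8 = -6794 kJ/min
Sensible, feed 210→25 °C: -4641.3 kJ/min
Outlet flows (mol/min): A 27.832, B 84.084
Sensible, products 25→252 °C: 5828.6 kJ/min
Q = ΔH = -5606.7 kJ/min = -93.445 kW
Heat removed = 93445 W

Q_out = 93400 W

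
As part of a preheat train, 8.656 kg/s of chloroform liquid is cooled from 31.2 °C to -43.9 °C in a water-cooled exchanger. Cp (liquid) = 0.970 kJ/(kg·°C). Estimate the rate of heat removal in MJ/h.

Q_c = 2270 MJ/h

Q = ṁ·Cp·ΔT = 8.656 × 0.970 × (-43.9 − 31.2) = -630.56 kJ/s
Cooling duty = 2270 MJ/h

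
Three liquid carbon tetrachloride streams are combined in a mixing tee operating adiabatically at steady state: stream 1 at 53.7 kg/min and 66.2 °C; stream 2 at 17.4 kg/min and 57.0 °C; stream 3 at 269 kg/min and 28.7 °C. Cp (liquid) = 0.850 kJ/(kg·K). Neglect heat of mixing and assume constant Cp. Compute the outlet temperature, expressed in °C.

No heat crosses the boundary, so H_out = H_in.
Σ ṁᵢCp,ᵢTᵢ = 53.7×0.850×66.2 + 17.4×0.850×57.0 + 269×0.850×28.7 = 10427
Σ ṁᵢCp,ᵢ = 53.7×0.850 + 17.4×0.850 + 269×0.850 = 289.09
T_out = 10427 / 289.09 = 36.069 °C

T_out = 36.1 °C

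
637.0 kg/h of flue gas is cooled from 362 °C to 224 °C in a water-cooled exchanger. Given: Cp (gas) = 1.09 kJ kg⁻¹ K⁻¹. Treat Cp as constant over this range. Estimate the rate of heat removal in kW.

Q_c = 26.6 kW

Q = ṁ·Cp·ΔT = 637.0 × 1.09 × (224 − 362) = -95818 kJ/h
Converting: 95818 / 3600 s = 26.616 kW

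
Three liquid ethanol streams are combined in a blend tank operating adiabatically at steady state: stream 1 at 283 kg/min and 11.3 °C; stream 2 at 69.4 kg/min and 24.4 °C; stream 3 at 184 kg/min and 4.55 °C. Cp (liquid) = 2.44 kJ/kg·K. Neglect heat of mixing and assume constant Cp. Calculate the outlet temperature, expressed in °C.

T_out = 10.7 °C

Adiabatic, steady state ⇒ Σ ṁᵢCp,ᵢ(T_out − Tᵢ) = 0
T_out = Σ ṁᵢCp,ᵢTᵢ / Σ ṁᵢCp,ᵢ
      = 13977 / 1308.8 = 10.679 °C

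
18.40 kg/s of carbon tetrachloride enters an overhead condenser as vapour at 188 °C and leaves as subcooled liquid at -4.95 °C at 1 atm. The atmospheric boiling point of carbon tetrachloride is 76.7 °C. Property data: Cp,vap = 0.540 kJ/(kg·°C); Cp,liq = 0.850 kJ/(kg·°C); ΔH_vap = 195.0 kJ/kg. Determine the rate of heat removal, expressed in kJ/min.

vapour 188→76.7 °C: -60.102 kJ/kg
condensation at 76.7 °C: -195 kJ/kg
liquid 76.7→-4.95 °C: -69.403 kJ/kg
Δh = -60.102 + -195 + -69.403 = -324.5 kJ/kg
Q = ṁ·Δh = 18.40 kg/s × -324.5 kJ/kg = -5970.9 kJ/s
|Q| = 5970.9 kW = 358250 kJ/min

Q_c = 358000 kJ/min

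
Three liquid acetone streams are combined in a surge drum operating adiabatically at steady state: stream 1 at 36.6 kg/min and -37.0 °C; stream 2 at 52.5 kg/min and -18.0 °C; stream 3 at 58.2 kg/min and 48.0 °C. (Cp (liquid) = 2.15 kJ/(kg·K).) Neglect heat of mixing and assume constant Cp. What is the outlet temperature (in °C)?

Adiabatic, steady state ⇒ Σ ṁᵢCp,ᵢ(T_out − Tᵢ) = 0
T_out = Σ ṁᵢCp,ᵢTᵢ / Σ ṁᵢCp,ᵢ
      = 1063 / 316.69 = 3.3564 °C

T_out = 3.36 °C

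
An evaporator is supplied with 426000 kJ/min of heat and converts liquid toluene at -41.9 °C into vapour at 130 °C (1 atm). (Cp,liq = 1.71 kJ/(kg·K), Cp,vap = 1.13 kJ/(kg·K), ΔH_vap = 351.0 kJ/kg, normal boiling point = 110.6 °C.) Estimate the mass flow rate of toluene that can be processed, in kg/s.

ṁ = 11.2 kg/s

Δh = 1.71×(110.6−-41.9) + 351.0 + 1.13×(130−110.6) = 633.7 kJ/kg
Q = 426000 kJ/min = 7100 kJ/s = 7100 kJ/s
ṁ = Q/Δh = 7100 / 633.7 = 11.204 kg/s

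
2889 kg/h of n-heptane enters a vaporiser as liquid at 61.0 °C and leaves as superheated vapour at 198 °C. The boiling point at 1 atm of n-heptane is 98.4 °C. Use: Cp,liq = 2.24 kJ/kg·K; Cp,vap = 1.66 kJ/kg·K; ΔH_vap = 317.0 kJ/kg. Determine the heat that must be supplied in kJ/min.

Q = 27300 kJ/min

liquid 61.0→98.4 °C: 83.776 kJ/kg
vaporisation at 98.4 °C: 317 kJ/kg
vapour 98.4→198 °C: 165.34 kJ/kg
Δh = 83.776 + 317 + 165.34 = 566.11 kJ/kg
Q = ṁ·Δh = 2889 kg/h × 566.11 kJ/kg = 1.6355e+06 kJ/h
|Q| = 454.3 kW = 27258 kJ/min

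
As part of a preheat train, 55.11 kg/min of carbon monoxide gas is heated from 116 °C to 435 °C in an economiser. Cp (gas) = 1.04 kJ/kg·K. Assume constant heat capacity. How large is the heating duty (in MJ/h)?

Q = 1100 MJ/h

Q = ṁ·Cp·ΔT = 55.11 × 1.04 × (435 − 116) = 18283 kJ/min
Converting: 18283 / 60 s = 304.72 kW
Heating duty = 1097 MJ/h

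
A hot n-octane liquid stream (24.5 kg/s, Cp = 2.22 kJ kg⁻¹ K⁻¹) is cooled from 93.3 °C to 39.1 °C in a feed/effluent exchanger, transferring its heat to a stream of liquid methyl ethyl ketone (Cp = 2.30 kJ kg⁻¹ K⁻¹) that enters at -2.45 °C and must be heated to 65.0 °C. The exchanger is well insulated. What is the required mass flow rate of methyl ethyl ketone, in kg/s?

Heat released by hot stream: Q = 24.5 × 2.22 × (93.3 − 39.1) = 2947.9 kJ/s
Energy balance on cold side (adiabatic exchanger): Q = ṁ_c·Cp_c·(T_c,out − T_c,in)
ṁ_c = 2947.9 / [2.30 × (65.0 − -2.45)] = 19.002 kg/s

ṁ_c = 19.0 kg/s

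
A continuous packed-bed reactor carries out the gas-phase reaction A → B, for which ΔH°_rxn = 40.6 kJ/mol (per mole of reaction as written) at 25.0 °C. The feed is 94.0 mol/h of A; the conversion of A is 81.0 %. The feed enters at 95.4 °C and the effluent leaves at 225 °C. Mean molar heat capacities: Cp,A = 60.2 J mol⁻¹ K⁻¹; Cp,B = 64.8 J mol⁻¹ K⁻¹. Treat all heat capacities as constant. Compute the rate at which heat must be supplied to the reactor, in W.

Q_in = 1080 W

Extent of reaction ξ = 0.810 × 94.0 = 76.14 mol/h
Reaction term: ξ·ΔH°_rxn = 76.14 × 40.6 = 3091.3 kJ/h
Sensible, feed 95.4→25 °C: -398.38 kJ/h
Outlet flows (mol/h): A 17.86, B 76.14
Sensible, products 25→225 °C: 1201.8 kJ/h
Q = ΔH = 3894.7 kJ/h = 1.0819 kW
Heat supplied = 1081.9 W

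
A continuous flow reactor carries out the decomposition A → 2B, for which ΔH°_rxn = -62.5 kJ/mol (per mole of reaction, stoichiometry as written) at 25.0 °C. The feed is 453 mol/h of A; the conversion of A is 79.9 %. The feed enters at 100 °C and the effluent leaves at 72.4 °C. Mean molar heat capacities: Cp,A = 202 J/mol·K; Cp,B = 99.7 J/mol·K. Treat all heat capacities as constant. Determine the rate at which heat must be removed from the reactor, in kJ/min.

Q_out = 420 kJ/min

Extent of reaction ξ = 0.799 × 453 = 361.95 mol/h
Reaction term: ξ·ΔH°_rxn = 361.95 × -62.5 = -22622 kJ/h
Sensible, feed 100→25 °C: -6862.9 kJ/h
Outlet flows (mol/h): A 91.053, B 723.89
Sensible, products 25→72.4 °C: 4292.8 kJ/h
Q = ΔH = -25192 kJ/h = -6.9977 kW
Heat removed = 419.86 kJ/min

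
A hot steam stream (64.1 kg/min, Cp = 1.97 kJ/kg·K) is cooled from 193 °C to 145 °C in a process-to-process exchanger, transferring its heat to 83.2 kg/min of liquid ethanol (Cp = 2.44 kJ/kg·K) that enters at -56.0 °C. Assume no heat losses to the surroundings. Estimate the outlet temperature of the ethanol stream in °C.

Heat released by hot stream: Q = 64.1 × 1.97 × (193 − 145) = 6061.3 kJ/min
Energy balance on cold side (adiabatic exchanger): Q = ṁ_c·Cp_c·(T_c,out − T_c,in)
T_c,out = -56.0 + 6061.3/(83.2 × 2.44) = -26.143 °C

T_c,out = -26.1 °C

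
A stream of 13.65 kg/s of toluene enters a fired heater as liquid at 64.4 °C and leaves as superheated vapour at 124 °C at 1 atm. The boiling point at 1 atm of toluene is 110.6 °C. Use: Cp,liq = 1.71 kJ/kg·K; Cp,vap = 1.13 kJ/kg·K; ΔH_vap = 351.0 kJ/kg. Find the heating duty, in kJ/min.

Q = 365000 kJ/min

liquid 64.4→110.6 °C: 79.002 kJ/kg
vaporisation at 110.6 °C: 351 kJ/kg
vapour 110.6→124 °C: 15.142 kJ/kg
Δh = 79.002 + 351 + 15.142 = 445.14 kJ/kg
Q = ṁ·Δh = 13.65 kg/s × 445.14 kJ/kg = 6076.2 kJ/s
|Q| = 6076.2 kW = 364570 kJ/min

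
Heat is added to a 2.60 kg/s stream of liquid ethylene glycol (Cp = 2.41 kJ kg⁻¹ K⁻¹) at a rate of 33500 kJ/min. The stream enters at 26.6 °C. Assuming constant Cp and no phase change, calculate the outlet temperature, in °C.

T_out = 116 °C

Q = 33500 kJ/min = 558.33 kJ/s
ΔT = Q/(ṁ·Cp) = 558.33/(2.60×2.41) = 89.105 K
T_out = 26.6 + 89.105 = 115.71 °C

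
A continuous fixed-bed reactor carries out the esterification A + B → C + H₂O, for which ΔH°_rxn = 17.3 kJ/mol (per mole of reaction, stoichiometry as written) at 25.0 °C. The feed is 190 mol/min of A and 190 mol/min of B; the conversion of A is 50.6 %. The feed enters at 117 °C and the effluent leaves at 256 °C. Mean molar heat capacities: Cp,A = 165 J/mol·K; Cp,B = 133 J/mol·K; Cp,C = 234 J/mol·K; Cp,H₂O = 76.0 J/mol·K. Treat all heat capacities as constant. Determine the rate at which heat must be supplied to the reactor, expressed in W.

Q_in = 163000 W

Extent of reaction ξ = 0.506 × 190 = 96.14 mol/min
Reaction term: ξ·ΔH°_rxn = 96.14 × 17.3 = 1663.2 kJ/min
Sensible, feed 117→25 °C: -5209 kJ/min
Outlet flows (mol/min): A 93.86, B 93.86, C 96.14, H₂O 96.14
Sensible, products 25→256 °C: 13346 kJ/min
Q = ΔH = 9799.9 kJ/min = 163.33 kW
Heat supplied = 163330 W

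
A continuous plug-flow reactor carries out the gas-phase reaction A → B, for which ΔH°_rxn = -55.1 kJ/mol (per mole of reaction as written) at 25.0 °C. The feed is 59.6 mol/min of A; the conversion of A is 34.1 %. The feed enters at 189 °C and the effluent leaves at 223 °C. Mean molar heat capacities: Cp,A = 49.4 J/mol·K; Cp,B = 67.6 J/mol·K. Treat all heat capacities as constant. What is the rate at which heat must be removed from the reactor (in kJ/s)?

Extent of reaction ξ = 0.341 × 59.6 = 20.324 mol/min
Reaction term: ξ·ΔH°_rxn = 20.324 × -55.1 = -1119.8 kJ/min
Sensible, feed 189→25 °C: -482.86 kJ/min
Outlet flows (mol/min): A 39.276, B 20.324
Sensible, products 25→223 °C: 656.2 kJ/min
Q = ΔH = -946.49 kJ/min = -15.775 kW
Heat removed = 15.775 kJ/s

Q_out = 15.8 kJ/s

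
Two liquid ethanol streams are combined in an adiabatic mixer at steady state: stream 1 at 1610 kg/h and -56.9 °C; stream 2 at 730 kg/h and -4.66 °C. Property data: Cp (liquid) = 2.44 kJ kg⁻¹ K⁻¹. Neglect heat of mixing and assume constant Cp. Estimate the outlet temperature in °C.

T_out = -40.6 °C

No heat crosses the boundary, so H_out = H_in.
T_out = Σ ṁᵢCp,ᵢTᵢ / Σ ṁᵢCp,ᵢ
      = -231830 / 5709.6 = -40.603 °C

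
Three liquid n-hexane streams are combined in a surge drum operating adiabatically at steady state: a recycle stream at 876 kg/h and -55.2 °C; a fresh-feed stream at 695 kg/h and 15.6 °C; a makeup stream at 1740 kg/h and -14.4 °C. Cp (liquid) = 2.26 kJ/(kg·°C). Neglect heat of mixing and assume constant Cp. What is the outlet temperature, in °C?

Adiabatic, steady state ⇒ Σ ṁᵢCp,ᵢ(T_out − Tᵢ) = 0
T_out = Σ ṁᵢCp,ᵢTᵢ / Σ ṁᵢCp,ᵢ
      = -141410 / 7482.9 = -18.897 °C

T_out = -18.9 °C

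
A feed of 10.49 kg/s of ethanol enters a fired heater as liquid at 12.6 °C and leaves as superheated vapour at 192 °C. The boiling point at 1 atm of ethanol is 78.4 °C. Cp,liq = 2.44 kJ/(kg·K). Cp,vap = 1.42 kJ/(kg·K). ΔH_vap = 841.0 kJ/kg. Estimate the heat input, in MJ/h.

Q = 43900 MJ/h

liquid 12.6→78.4 °C: 160.55 kJ/kg
vaporisation at 78.4 °C: 841 kJ/kg
vapour 78.4→192 °C: 161.31 kJ/kg
Δh = 160.55 + 841 + 161.31 = 1162.9 kJ/kg
Q = ṁ·Δh = 10.49 kg/s × 1162.9 kJ/kg = 12198 kJ/s
|Q| = 12198 kW = 43914 MJ/h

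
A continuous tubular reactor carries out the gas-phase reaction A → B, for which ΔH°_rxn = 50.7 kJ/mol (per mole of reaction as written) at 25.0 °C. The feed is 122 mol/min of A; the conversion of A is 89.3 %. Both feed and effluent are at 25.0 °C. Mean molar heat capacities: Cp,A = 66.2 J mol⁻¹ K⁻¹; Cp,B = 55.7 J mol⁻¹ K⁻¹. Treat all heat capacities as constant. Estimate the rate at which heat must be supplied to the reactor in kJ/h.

Extent of reaction ξ = 0.893 × 122 = 108.95 mol/min
Reaction term: ξ·ΔH°_rxn = 108.95 × 50.7 = 5523.6 kJ/min
Q = ΔH = 5523.6 kJ/min = 92.059 kW
Heat supplied = 331410 kJ/h

Q_in = 331000 kJ/h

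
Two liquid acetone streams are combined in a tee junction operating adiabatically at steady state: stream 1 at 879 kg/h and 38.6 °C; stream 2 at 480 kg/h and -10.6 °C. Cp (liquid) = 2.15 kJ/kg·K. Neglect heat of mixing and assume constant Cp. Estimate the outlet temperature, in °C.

T_out = 21.2 °C

Adiabatic, steady state ⇒ Σ ṁᵢCp,ᵢ(T_out − Tᵢ) = 0
T_out = Σ ṁᵢCp,ᵢTᵢ / Σ ṁᵢCp,ᵢ
      = 62009 / 2921.8 = 21.223 °C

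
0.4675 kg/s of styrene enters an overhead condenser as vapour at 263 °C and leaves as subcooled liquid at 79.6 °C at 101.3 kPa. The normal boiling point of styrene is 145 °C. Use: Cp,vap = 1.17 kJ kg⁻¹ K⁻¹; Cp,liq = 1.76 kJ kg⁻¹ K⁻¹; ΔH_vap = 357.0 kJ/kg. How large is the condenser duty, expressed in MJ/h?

Q_c = 1030 MJ/h

vapour 263→145 °C: -138.06 kJ/kg
condensation at 145 °C: -357 kJ/kg
liquid 145→79.6 °C: -115.1 kJ/kg
Δh = -138.06 + -357 + -115.1 = -610.16 kJ/kg
Q = ṁ·Δh = 0.4675 kg/s × -610.16 kJ/kg = -285.25 kJ/s
|Q| = 285.25 kW = 1026.9 MJ/h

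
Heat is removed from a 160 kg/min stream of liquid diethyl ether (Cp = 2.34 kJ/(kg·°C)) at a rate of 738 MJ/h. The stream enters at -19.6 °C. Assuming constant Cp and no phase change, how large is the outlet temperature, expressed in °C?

T_out = -52.5 °C

Q = 738 MJ/h = 12300 kJ/min
ΔT = Q/(ṁ·Cp) = 12300/(160×2.34) = 32.853 K
T_out = -19.6 − 32.853 = -52.453 °C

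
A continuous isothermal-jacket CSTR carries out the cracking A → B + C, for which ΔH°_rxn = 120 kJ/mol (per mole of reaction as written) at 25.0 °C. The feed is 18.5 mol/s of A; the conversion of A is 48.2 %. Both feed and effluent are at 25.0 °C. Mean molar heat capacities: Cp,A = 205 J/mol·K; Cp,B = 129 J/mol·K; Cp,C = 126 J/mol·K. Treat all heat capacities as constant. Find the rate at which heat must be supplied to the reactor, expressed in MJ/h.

Q_in = 3850 MJ/h

Extent of reaction ξ = 0.482 × 18.5 = 8.917 mol/s
Reaction term: ξ·ΔH°_rxn = 8.917 × 120 = 1070 kJ/s
Q = ΔH = 1070 kJ/s = 1070 kW
Heat supplied = 3852.1 MJ/h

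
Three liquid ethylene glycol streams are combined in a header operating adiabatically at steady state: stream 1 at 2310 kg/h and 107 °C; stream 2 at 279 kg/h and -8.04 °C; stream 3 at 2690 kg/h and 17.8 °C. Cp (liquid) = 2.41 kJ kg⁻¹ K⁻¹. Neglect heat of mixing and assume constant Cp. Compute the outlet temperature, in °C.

Adiabatic, steady state ⇒ Σ ṁᵢCp,ᵢ(T_out − Tᵢ) = 0
Σ ṁᵢCp,ᵢTᵢ = 2310×2.41×107 + 279×2.41×-8.04 + 2690×2.41×17.8 = 705670
Σ ṁᵢCp,ᵢ = 2310×2.41 + 279×2.41 + 2690×2.41 = 12722
T_out = 705670 / 12722 = 55.467 °C

T_out = 55.5 °C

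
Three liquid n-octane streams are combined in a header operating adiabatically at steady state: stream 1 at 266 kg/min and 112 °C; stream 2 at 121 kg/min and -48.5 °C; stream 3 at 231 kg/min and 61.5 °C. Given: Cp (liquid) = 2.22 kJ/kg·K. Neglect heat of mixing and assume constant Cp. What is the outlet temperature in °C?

No heat crosses the boundary, so H_out = H_in.
Σ ṁᵢCp,ᵢTᵢ = 266×2.22×112 + 121×2.22×-48.5 + 231×2.22×61.5 = 84649
Σ ṁᵢCp,ᵢ = 266×2.22 + 121×2.22 + 231×2.22 = 1372
T_out = 84649 / 1372 = 61.699 °C

T_out = 61.7 °C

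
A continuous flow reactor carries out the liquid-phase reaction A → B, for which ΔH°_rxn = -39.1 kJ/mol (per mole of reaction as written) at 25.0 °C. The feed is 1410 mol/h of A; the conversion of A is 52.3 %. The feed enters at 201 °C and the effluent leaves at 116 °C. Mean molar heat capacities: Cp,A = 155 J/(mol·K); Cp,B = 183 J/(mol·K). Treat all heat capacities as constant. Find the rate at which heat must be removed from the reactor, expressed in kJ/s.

Q_out = 12.6 kJ/s

Extent of reaction ξ = 0.523 × 1410 = 737.43 mol/h
Reaction term: ξ·ΔH°_rxn = 737.43 × -39.1 = -28834 kJ/h
Sensible, feed 201→25 °C: -38465 kJ/h
Outlet flows (mol/h): A 672.57, B 737.43
Sensible, products 25→116 °C: 21767 kJ/h
Q = ΔH = -45531 kJ/h = -12.648 kW
Heat removed = 12.648 kJ/s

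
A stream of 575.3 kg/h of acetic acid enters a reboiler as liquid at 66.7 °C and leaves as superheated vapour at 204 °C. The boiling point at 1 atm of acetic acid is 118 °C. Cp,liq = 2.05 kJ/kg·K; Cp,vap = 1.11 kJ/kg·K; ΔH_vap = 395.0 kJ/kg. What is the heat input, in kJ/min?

Q = 5710 kJ/min

liquid 66.7→118 °C: 105.16 kJ/kg
vaporisation at 118 °C: 395 kJ/kg
vapour 118→204 °C: 95.46 kJ/kg
Δh = 105.16 + 395 + 95.46 = 595.62 kJ/kg
Q = ṁ·Δh = 575.3 kg/h × 595.62 kJ/kg = 342660 kJ/h
|Q| = 95.184 kW = 5711.1 kJ/min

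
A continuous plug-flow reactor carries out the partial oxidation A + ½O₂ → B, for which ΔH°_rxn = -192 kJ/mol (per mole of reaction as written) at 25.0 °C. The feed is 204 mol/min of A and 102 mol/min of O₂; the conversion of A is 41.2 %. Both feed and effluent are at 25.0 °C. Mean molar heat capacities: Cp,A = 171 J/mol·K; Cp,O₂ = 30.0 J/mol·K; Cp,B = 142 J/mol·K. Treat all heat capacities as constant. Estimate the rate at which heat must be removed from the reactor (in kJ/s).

Extent of reaction ξ = 0.412 × 204 = 84.048 mol/min
Reaction term: ξ·ΔH°_rxn = 84.048 × -192 = -16137 kJ/min
Q = ΔH = -16137 kJ/min = -268.95 kW
Heat removed = 268.95 kJ/s

Q_out = 269 kJ/s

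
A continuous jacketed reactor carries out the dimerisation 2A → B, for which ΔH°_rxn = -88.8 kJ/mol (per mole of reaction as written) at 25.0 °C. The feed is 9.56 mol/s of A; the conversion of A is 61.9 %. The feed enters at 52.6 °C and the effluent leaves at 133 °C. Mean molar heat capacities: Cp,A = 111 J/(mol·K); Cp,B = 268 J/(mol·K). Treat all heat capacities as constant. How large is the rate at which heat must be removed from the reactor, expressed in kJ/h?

Extent of reaction ξ = 0.619 × 9.56 / 2 = 2.9588 mol/s
Reaction term: ξ·ΔH°_rxn = 2.9588 × -88.8 = -262.74 kJ/s
Sensible, feed 52.6→25 °C: -29.288 kJ/s
Outlet flows (mol/s): A 3.6424, B 2.9588
Sensible, products 25→133 °C: 129.3 kJ/s
Q = ΔH = -162.73 kJ/s = -162.73 kW
Heat removed = 585820 kJ/h

Q_out = 586000 kJ/h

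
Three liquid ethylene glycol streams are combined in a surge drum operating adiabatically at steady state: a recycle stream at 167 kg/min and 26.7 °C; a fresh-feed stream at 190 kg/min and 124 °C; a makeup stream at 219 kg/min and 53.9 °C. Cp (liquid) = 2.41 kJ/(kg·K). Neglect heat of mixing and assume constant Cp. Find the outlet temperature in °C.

T_out = 69.1 °C

No heat crosses the boundary, so H_out = H_in.
Σ ṁᵢCp,ᵢTᵢ = 167×2.41×26.7 + 190×2.41×124 + 219×2.41×53.9 = 95973
Σ ṁᵢCp,ᵢ = 167×2.41 + 190×2.41 + 219×2.41 = 1388.2
T_out = 95973 / 1388.2 = 69.137 °C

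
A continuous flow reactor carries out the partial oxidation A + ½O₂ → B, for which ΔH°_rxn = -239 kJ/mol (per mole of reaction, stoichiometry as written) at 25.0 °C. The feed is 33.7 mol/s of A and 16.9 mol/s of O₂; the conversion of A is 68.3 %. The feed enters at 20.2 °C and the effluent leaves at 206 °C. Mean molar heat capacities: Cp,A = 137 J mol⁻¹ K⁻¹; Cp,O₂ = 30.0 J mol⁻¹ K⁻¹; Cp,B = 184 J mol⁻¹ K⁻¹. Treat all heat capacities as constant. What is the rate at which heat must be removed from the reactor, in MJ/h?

Extent of reaction ξ = 0.683 × 33.7 = 23.017 mol/s
Reaction term: ξ·ΔH°_rxn = 23.017 × -239 = -5501.1 kJ/s
Sensible, feed 20.2→25 °C: 24.595 kJ/s
Outlet flows (mol/s): A 10.683, O₂ 5.3914, B 23.017
Sensible, products 25→206 °C: 1060.7 kJ/s
Q = ΔH = -4415.8 kJ/s = -4415.8 kW
Heat removed = 15897 MJ/h

Q_out = 15900 MJ/h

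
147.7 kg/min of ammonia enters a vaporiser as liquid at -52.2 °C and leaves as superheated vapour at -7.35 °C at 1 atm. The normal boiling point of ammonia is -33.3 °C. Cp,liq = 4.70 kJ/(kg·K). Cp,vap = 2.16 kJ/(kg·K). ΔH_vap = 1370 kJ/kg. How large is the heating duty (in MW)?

liquid -52.2→-33.3 °C: 88.83 kJ/kg
vaporisation at -33.3 °C: 1370 kJ/kg
vapour -33.3→-7.35 °C: 56.052 kJ/kg
Δh = 88.83 + 1370 + 56.052 = 1514.9 kJ/kg
Q = ṁ·Δh = 147.7 kg/min × 1514.9 kJ/kg = 223750 kJ/min
|Q| = 3729.1 kW = 3.7291 MW

Q = 3.73 MW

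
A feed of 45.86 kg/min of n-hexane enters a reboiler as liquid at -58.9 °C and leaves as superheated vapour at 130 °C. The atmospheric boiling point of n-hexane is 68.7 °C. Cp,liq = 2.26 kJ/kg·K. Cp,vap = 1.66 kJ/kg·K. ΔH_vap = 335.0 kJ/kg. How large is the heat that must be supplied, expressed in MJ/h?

Q = 2000 MJ/h

liquid -58.9→68.7 °C: 288.38 kJ/kg
vaporisation at 68.7 °C: 335 kJ/kg
vapour 68.7→130 °C: 101.76 kJ/kg
Δh = 288.38 + 335 + 101.76 = 725.13 kJ/kg
Q = ṁ·Δh = 45.86 kg/min × 725.13 kJ/kg = 33255 kJ/min
|Q| = 554.24 kW = 1995.3 MJ/h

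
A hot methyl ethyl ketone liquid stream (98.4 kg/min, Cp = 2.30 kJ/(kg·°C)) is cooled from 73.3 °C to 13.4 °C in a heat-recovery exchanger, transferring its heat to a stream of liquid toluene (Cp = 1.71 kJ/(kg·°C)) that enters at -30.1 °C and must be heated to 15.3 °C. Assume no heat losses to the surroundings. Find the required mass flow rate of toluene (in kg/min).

ṁ_c = 175 kg/min

Heat released by hot stream: Q = 98.4 × 2.30 × (73.3 − 13.4) = 13557 kJ/min
Energy balance on cold side (adiabatic exchanger): Q = ṁ_c·Cp_c·(T_c,out − T_c,in)
ṁ_c = 13557 / [1.71 × (15.3 − -30.1)] = 174.62 kg/min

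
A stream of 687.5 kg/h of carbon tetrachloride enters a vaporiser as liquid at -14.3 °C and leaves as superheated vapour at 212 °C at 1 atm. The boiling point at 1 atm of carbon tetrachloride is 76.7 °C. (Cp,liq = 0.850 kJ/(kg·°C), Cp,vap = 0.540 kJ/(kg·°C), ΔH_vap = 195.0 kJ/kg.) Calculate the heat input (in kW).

Q = 66.0 kW

liquid -14.3→76.7 °C: 77.35 kJ/kg
vaporisation at 76.7 °C: 195 kJ/kg
vapour 76.7→212 °C: 73.062 kJ/kg
Δh = 77.35 + 195 + 73.062 = 345.41 kJ/kg
Q = ṁ·Δh = 687.5 kg/h × 345.41 kJ/kg = 237470 kJ/h
|Q| = 65.964 kW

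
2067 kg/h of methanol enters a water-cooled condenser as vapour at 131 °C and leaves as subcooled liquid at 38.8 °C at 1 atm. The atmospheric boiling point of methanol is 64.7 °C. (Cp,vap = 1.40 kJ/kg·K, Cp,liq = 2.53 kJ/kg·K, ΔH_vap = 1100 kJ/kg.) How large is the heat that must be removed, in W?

vapour 131→64.7 °C: -92.82 kJ/kg
condensation at 64.7 °C: -1100 kJ/kg
liquid 64.7→38.8 °C: -65.527 kJ/kg
Δh = -92.82 + -1100 + -65.527 = -1258.3 kJ/kg
Q = ṁ·Δh = 2067 kg/h × -1258.3 kJ/kg = -2.601e+06 kJ/h
|Q| = 722.5 kW = 722500 W

Q_c = 723000 W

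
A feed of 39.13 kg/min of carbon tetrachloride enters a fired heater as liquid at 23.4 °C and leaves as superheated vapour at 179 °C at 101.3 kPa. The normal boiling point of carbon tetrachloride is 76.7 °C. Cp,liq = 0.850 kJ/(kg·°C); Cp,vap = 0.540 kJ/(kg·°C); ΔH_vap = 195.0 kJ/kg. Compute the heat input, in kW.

Q = 193 kW

liquid 23.4→76.7 °C: 45.305 kJ/kg
vaporisation at 76.7 °C: 195 kJ/kg
vapour 76.7→179 °C: 55.242 kJ/kg
Δh = 45.305 + 195 + 55.242 = 295.55 kJ/kg
Q = ṁ·Δh = 39.13 kg/min × 295.55 kJ/kg = 11565 kJ/min
|Q| = 192.75 kW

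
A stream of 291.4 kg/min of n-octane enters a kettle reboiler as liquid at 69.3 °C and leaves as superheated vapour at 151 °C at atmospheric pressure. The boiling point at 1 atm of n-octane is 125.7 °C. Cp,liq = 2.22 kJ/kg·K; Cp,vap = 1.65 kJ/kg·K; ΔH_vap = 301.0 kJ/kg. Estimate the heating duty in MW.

Q = 2.27 MW

liquid 69.3→125.7 °C: 125.21 kJ/kg
vaporisation at 125.7 °C: 301 kJ/kg
vapour 125.7→151 °C: 41.745 kJ/kg
Δh = 125.21 + 301 + 41.745 = 467.95 kJ/kg
Q = ṁ·Δh = 291.4 kg/min × 467.95 kJ/kg = 136360 kJ/min
|Q| = 2272.7 kW = 2.2727 MW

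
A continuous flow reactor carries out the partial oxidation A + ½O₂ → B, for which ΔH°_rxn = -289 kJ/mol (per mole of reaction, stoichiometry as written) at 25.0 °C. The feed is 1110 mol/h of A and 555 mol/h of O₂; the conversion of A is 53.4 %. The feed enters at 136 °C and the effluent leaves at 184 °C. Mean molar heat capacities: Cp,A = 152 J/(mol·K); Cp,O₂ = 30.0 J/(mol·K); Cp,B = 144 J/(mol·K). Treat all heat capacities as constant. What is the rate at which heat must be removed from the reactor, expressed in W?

Extent of reaction ξ = 0.534 × 1110 = 592.74 mol/h
Reaction term: ξ·ΔH°_rxn = 592.74 × -289 = -171300 kJ/h
Sensible, feed 136→25 °C: -20576 kJ/h
Outlet flows (mol/h): A 517.26, O₂ 258.63, B 592.74
Sensible, products 25→184 °C: 27306 kJ/h
Q = ΔH = -164570 kJ/h = -45.714 kW
Heat removed = 45714 W

Q_out = 45700 W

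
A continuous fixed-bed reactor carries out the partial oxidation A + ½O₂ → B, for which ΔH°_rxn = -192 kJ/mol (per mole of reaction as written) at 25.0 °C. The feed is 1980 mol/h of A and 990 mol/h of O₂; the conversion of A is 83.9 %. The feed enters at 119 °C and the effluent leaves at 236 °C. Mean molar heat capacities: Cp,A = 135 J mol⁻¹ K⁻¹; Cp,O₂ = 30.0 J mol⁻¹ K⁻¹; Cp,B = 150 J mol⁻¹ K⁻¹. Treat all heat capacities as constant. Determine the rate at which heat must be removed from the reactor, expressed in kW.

Extent of reaction ξ = 0.839 × 1980 = 1661.2 mol/h
Reaction term: ξ·ΔH°_rxn = 1661.2 × -192 = -318950 kJ/h
Sensible, feed 119→25 °C: -27918 kJ/h
Outlet flows (mol/h): A 318.78, O₂ 159.39, B 1661.2
Sensible, products 25→236 °C: 62667 kJ/h
Q = ΔH = -284210 kJ/h = -78.946 kW
Heat removed = 78.946 kW

Q_out = 78.9 kW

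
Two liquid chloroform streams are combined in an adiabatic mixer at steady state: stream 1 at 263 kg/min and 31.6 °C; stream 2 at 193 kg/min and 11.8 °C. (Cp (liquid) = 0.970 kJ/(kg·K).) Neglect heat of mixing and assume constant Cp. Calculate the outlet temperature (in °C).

T_out = 23.2 °C

Energy balance with Q = 0: Σ ṁᵢCp,ᵢ(T_out − Tᵢ) = 0
T_out = Σ ṁᵢCp,ᵢTᵢ / Σ ṁᵢCp,ᵢ
      = 10271 / 442.32 = 23.22 °C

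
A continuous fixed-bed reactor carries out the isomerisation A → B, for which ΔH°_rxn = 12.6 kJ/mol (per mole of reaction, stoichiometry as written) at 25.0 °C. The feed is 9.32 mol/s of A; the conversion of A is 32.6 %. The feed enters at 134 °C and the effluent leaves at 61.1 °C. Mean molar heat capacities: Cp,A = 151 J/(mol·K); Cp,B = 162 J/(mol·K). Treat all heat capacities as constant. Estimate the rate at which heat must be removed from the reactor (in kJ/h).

Q_out = 227000 kJ/h

Extent of reaction ξ = 0.326 × 9.32 = 3.0383 mol/s
Reaction term: ξ·ΔH°_rxn = 3.0383 × 12.6 = 38.283 kJ/s
Sensible, feed 134→25 °C: -153.4 kJ/s
Outlet flows (mol/s): A 6.2817, B 3.0383
Sensible, products 25→61.1 °C: 52.011 kJ/s
Q = ΔH = -63.104 kJ/s = -63.104 kW
Heat removed = 227180 kJ/h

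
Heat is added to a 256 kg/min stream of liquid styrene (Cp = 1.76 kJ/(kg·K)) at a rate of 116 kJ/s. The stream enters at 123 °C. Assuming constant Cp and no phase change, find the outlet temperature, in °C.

T_out = 138 °C

Q = 116 kJ/s = 6960 kJ/min
ΔT = Q/(ṁ·Cp) = 6960/(256×1.76) = 15.447 K
T_out = 123 + 15.447 = 138.45 °C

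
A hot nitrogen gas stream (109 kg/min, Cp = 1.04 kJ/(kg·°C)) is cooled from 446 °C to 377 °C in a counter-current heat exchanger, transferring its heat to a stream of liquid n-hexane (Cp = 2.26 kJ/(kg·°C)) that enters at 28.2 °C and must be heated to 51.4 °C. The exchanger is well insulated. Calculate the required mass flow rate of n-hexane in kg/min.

Heat released by hot stream: Q = 109 × 1.04 × (446 − 377) = 7821.8 kJ/min
Energy balance on cold side (adiabatic exchanger): Q = ṁ_c·Cp_c·(T_c,out − T_c,in)
ṁ_c = 7821.8 / [2.26 × (51.4 − 28.2)] = 149.18 kg/min

ṁ_c = 149 kg/min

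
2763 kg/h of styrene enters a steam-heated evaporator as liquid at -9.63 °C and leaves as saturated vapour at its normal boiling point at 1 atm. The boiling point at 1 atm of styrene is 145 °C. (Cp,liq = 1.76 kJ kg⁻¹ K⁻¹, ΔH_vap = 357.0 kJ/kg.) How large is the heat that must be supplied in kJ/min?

Q = 29000 kJ/min

liquid -9.63→145 °C: 272.15 kJ/kg
vaporisation at 145 °C: 357 kJ/kg
Δh = 272.15 + 357 = 629.15 kJ/kg
Q = ṁ·Δh = 2763 kg/h × 629.15 kJ/kg = 1.7383e+06 kJ/h
|Q| = 482.87 kW = 28972 kJ/min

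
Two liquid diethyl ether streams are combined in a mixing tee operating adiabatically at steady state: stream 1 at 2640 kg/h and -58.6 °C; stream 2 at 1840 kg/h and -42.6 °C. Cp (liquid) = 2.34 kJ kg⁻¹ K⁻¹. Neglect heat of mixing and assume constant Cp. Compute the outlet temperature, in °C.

No heat crosses the boundary, so H_out = H_in.
Σ ṁᵢCp,ᵢTᵢ = 2640×2.34×-58.6 + 1840×2.34×-42.6 = -545430
Σ ṁᵢCp,ᵢ = 2640×2.34 + 1840×2.34 = 10483
T_out = -545430 / 10483 = -52.029 °C

T_out = -52.0 °C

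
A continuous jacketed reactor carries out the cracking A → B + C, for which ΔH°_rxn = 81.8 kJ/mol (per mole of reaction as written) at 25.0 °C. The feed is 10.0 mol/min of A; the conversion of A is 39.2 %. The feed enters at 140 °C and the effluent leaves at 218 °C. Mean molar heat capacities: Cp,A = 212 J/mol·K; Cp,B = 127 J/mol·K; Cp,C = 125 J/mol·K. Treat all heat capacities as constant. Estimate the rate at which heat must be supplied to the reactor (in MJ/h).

Extent of reaction ξ = 0.392 × 10.0 = 3.92 mol/min
Reaction term: ξ·ΔH°_rxn = 3.92 × 81.8 = 320.66 kJ/min
Sensible, feed 140→25 °C: -243.8 kJ/min
Outlet flows (mol/min): A 6.08, B 3.92, C 3.92
Sensible, products 25→218 °C: 439.42 kJ/min
Q = ΔH = 516.28 kJ/min = 8.6046 kW
Heat supplied = 30.977 MJ/h

Q_in = 31.0 MJ/h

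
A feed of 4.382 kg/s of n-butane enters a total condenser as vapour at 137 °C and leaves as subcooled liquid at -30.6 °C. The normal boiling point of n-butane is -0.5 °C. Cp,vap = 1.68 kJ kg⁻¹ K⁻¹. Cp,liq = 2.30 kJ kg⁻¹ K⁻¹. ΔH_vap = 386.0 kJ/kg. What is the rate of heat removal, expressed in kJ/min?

vapour 137→-0.5 °C: -231 kJ/kg
condensation at -0.5 °C: -386 kJ/kg
liquid -0.5→-30.6 °C: -69.23 kJ/kg
Δh = -231 + -386 + -69.23 = -686.23 kJ/kg
Q = ṁ·Δh = 4.382 kg/s × -686.23 kJ/kg = -3007.1 kJ/s
|Q| = 3007.1 kW = 180420 kJ/min

Q_c = 180000 kJ/min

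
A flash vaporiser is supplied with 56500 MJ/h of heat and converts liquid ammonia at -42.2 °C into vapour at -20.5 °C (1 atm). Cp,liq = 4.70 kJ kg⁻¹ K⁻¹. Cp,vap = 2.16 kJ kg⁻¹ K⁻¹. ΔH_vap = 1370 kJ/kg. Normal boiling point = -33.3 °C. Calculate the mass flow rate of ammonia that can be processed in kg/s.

ṁ = 10.9 kg/s

Δh = 4.70×(-33.3−-42.2) + 1370 + 2.16×(-20.5−-33.3) = 1439.5 kJ/kg
Q = 56500 MJ/h = 15694 kJ/s = 15694 kJ/s
ṁ = Q/Δh = 15694 / 1439.5 = 10.903 kg/s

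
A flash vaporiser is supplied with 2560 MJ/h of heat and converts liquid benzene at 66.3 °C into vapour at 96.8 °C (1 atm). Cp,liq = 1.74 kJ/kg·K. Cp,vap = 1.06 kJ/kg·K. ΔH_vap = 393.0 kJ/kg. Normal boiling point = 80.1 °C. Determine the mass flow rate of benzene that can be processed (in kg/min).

ṁ = 98.1 kg/min

Δh = 1.74×(80.1−66.3) + 393.0 + 1.06×(96.8−80.1) = 434.71 kJ/kg
Q = 2560 MJ/h = 711.11 kJ/s = 42667 kJ/min
ṁ = Q/Δh = 42667 / 434.71 = 98.149 kg/min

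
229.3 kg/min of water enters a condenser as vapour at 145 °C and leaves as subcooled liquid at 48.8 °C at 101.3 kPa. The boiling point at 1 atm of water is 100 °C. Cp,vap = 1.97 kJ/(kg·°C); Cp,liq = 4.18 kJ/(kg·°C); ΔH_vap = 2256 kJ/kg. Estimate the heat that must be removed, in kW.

Q_c = 9780 kW

vapour 145→100 °C: -88.65 kJ/kg
condensation at 100 °C: -2256 kJ/kg
liquid 100→48.8 °C: -214.02 kJ/kg
Δh = -88.65 + -2256 + -214.02 = -2558.7 kJ/kg
Q = ṁ·Δh = 229.3 kg/min × -2558.7 kJ/kg = -586700 kJ/min
|Q| = 9778.4 kW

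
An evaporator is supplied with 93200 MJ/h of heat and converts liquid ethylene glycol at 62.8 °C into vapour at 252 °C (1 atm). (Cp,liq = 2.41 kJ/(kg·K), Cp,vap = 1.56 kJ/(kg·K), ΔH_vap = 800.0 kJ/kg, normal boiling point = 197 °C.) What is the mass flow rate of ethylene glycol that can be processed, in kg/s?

ṁ = 21.4 kg/s

Δh = 2.41×(197−62.8) + 800.0 + 1.56×(252−197) = 1209.2 kJ/kg
Q = 93200 MJ/h = 25889 kJ/s = 25889 kJ/s
ṁ = Q/Δh = 25889 / 1209.2 = 21.41 kg/s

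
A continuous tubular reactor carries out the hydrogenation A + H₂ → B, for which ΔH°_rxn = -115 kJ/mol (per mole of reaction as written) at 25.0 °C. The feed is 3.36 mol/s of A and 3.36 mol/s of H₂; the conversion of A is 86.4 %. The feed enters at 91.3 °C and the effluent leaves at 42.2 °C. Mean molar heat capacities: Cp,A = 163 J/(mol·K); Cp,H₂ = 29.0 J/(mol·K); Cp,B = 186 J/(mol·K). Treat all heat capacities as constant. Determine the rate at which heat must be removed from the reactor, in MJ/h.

Extent of reaction ξ = 0.864 × 3.36 = 2.903 mol/s
Reaction term: ξ·ΔH°_rxn = 2.903 × -115 = -333.85 kJ/s
Sensible, feed 91.3→25 °C: -42.771 kJ/s
Outlet flows (mol/s): A 0.45696, H₂ 0.45696, B 2.903
Sensible, products 25→42.2 °C: 10.796 kJ/s
Q = ΔH = -365.82 kJ/s = -365.82 kW
Heat removed = 1317 MJ/h

Q_out = 1320 MJ/h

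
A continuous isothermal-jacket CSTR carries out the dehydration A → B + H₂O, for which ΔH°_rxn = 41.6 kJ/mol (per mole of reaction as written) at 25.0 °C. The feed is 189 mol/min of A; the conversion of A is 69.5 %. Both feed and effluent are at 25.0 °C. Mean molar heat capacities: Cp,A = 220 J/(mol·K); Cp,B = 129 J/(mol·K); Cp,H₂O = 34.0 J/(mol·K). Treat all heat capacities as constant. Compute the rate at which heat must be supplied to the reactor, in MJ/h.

Q_in = 328 MJ/h

Extent of reaction ξ = 0.695 × 189 = 131.35 mol/min
Reaction term: ξ·ΔH°_rxn = 131.35 × 41.6 = 5464.4 kJ/min
Q = ΔH = 5464.4 kJ/min = 91.073 kW
Heat supplied = 327.86 MJ/h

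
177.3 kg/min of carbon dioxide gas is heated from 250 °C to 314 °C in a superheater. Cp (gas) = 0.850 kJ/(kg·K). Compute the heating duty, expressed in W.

Q = ṁ·Cp·ΔT = 177.3 × 0.850 × (314 − 250) = 9645.1 kJ/min
Converting: 9645.1 / 60 s = 160.75 kW
Heating duty = 160750 W

Q = 161000 W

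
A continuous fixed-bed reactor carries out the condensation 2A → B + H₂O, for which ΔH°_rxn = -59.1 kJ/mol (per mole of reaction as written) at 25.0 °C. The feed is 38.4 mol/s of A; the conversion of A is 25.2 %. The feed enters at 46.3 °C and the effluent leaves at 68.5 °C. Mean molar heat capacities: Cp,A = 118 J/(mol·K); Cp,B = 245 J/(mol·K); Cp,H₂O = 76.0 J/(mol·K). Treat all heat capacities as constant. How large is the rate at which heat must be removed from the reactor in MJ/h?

Extent of reaction ξ = 0.252 × 38.4 / 2 = 4.8384 mol/s
Reaction term: ξ·ΔH°_rxn = 4.8384 × -59.1 = -285.95 kJ/s
Sensible, feed 46.3→25 °C: -96.515 kJ/s
Outlet flows (mol/s): A 28.723, B 4.8384, H₂O 4.8384
Sensible, products 25→68.5 °C: 215 kJ/s
Q = ΔH = -167.47 kJ/s = -167.47 kW
Heat removed = 602.88 MJ/h

Q_out = 603 MJ/h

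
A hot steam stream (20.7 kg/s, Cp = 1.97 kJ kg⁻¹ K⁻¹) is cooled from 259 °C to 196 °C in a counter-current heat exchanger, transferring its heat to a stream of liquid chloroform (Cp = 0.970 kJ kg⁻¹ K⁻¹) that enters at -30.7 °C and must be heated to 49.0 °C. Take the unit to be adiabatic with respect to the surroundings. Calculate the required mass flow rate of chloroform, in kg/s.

ṁ_c = 33.2 kg/s

Heat released by hot stream: Q = 20.7 × 1.97 × (259 − 196) = 2569.1 kJ/s
Energy balance on cold side (adiabatic exchanger): Q = ṁ_c·Cp_c·(T_c,out − T_c,in)
ṁ_c = 2569.1 / [0.970 × (49.0 − -30.7)] = 33.231 kg/s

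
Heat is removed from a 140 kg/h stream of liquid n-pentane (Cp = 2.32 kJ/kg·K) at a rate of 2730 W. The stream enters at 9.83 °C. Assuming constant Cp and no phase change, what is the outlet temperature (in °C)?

T_out = -20.4 °C

Q = 2730 W = 9828 kJ/h
ΔT = Q/(ṁ·Cp) = 9828/(140×2.32) = 30.259 K
T_out = 9.83 − 30.259 = -20.429 °C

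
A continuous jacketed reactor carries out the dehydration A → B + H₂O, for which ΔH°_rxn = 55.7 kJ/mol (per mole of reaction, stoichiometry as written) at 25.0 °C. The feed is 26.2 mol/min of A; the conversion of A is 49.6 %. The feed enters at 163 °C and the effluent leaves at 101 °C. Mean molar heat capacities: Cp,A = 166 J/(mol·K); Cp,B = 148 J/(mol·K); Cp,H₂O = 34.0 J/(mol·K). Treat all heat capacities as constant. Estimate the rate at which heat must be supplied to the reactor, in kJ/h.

Extent of reaction ξ = 0.496 × 26.2 = 12.995 mol/min
Reaction term: ξ·ΔH°_rxn = 12.995 × 55.7 = 723.83 kJ/min
Sensible, feed 163→25 °C: -600.19 kJ/min
Outlet flows (mol/min): A 13.205, B 12.995, H₂O 12.995
Sensible, products 25→101 °C: 346.34 kJ/min
Q = ΔH = 469.98 kJ/min = 7.8331 kW
Heat supplied = 28199 kJ/h

Q_in = 28200 kJ/h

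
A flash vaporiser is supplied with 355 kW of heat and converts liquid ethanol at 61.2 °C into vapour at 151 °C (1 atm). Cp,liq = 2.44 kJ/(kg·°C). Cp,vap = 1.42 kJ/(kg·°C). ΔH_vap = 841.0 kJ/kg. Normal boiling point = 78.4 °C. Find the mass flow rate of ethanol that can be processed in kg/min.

ṁ = 21.6 kg/min

Δh = 2.44×(78.4−61.2) + 841.0 + 1.42×(151−78.4) = 986.06 kJ/kg
Q = 355 kW = 355 kJ/s = 21300 kJ/min
ṁ = Q/Δh = 21300 / 986.06 = 21.601 kg/min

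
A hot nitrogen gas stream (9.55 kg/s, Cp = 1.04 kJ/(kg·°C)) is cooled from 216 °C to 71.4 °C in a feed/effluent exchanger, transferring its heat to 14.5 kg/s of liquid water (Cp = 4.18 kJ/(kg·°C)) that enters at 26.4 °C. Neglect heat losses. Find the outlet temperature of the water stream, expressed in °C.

T_c,out = 50.1 °C

Heat released by hot stream: Q = 9.55 × 1.04 × (216 − 71.4) = 1436.2 kJ/s
Energy balance on cold side (adiabatic exchanger): Q = ṁ_c·Cp_c·(T_c,out − T_c,in)
T_c,out = 26.4 + 1436.2/(14.5 × 4.18) = 50.095 °C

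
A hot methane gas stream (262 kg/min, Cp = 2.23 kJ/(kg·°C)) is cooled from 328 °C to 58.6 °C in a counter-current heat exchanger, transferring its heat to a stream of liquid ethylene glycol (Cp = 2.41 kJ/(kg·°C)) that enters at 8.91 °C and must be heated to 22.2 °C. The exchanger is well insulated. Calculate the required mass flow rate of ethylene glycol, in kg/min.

ṁ_c = 4910 kg/min

Heat released by hot stream: Q = 262 × 2.23 × (328 − 58.6) = 157400 kJ/min
Energy balance on cold side (adiabatic exchanger): Q = ṁ_c·Cp_c·(T_c,out − T_c,in)
ṁ_c = 157400 / [2.41 × (22.2 − 8.91)] = 4914.3 kg/min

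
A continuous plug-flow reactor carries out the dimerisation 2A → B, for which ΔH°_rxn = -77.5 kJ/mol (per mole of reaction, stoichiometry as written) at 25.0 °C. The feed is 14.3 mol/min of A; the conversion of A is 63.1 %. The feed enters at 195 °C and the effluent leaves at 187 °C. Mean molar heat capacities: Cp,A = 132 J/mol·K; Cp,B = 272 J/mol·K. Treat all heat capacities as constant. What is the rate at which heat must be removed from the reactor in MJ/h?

Q_out = 21.5 MJ/h

Extent of reaction ξ = 0.631 × 14.3 / 2 = 4.5117 mol/min
Reaction term: ξ·ΔH°_rxn = 4.5117 × -77.5 = -349.65 kJ/min
Sensible, feed 195→25 °C: -320.89 kJ/min
Outlet flows (mol/min): A 5.2767, B 4.5117
Sensible, products 25→187 °C: 311.64 kJ/min
Q = ΔH = -358.91 kJ/min = -5.9818 kW
Heat removed = 21.534 MJ/h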